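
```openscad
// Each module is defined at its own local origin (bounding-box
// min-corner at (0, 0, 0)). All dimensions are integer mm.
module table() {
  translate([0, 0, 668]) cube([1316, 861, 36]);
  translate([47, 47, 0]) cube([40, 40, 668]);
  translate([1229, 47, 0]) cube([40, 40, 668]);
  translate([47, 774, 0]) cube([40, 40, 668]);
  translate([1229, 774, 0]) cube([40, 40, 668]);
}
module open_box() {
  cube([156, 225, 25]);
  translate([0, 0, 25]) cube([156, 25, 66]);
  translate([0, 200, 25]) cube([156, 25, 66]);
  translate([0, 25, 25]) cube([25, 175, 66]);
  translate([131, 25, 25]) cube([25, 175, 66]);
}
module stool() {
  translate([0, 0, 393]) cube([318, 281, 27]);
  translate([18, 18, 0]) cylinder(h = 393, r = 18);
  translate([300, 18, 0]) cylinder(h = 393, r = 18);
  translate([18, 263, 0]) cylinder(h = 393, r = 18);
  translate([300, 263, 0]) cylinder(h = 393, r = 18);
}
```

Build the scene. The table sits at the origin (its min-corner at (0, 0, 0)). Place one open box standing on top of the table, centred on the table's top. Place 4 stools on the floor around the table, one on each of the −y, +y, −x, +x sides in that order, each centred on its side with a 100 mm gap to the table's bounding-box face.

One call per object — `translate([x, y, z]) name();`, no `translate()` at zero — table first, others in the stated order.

table();
translate([580, 318, 704]) open_box();
translate([499, -381, 0]) stool();
translate([499, 961, 0]) stool();
translate([-418, 290, 0]) stool();
translate([1416, 290, 0]) stool();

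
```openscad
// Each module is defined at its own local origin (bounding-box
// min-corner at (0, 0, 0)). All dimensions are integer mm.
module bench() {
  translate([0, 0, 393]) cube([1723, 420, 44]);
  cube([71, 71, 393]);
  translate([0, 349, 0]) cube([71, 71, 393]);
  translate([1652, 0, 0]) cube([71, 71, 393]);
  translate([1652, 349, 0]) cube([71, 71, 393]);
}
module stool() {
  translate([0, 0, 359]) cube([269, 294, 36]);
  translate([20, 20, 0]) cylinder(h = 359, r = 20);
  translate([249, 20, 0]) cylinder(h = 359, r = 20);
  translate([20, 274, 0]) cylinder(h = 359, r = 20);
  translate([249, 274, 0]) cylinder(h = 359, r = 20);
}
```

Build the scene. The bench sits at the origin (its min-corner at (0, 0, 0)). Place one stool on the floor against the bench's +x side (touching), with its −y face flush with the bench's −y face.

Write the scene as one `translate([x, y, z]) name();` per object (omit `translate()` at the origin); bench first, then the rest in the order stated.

bench();
translate([1723, 0, 0]) stool();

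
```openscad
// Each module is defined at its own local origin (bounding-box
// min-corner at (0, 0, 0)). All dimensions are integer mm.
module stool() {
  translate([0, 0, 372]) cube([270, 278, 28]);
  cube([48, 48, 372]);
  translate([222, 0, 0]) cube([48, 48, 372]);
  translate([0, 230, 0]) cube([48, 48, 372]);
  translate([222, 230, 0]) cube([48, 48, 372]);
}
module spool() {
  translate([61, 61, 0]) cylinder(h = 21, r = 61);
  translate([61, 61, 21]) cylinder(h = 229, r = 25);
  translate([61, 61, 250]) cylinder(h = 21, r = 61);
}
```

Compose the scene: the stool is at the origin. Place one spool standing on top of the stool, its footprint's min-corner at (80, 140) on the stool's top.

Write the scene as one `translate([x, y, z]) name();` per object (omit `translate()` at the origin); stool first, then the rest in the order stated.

stool();
translate([80, 140, 400]) spool();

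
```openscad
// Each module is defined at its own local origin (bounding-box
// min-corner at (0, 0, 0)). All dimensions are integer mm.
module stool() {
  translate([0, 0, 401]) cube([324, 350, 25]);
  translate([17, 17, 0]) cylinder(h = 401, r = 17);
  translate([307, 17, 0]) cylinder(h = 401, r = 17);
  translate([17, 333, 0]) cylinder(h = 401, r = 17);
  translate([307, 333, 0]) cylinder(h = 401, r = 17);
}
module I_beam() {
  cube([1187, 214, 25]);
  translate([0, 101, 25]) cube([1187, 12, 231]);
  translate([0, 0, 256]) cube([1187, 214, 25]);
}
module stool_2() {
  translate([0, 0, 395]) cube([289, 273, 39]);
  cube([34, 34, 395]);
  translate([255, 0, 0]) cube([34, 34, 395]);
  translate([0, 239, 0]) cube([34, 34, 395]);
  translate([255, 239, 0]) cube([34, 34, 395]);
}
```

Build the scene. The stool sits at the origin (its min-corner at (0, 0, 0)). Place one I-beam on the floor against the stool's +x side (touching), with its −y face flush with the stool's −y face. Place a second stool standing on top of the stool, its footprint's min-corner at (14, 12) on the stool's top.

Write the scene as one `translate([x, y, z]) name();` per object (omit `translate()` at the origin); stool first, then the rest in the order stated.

stool();
translate([324, 0, 0]) I_beam();
translate([14, 12, 426]) stool_2();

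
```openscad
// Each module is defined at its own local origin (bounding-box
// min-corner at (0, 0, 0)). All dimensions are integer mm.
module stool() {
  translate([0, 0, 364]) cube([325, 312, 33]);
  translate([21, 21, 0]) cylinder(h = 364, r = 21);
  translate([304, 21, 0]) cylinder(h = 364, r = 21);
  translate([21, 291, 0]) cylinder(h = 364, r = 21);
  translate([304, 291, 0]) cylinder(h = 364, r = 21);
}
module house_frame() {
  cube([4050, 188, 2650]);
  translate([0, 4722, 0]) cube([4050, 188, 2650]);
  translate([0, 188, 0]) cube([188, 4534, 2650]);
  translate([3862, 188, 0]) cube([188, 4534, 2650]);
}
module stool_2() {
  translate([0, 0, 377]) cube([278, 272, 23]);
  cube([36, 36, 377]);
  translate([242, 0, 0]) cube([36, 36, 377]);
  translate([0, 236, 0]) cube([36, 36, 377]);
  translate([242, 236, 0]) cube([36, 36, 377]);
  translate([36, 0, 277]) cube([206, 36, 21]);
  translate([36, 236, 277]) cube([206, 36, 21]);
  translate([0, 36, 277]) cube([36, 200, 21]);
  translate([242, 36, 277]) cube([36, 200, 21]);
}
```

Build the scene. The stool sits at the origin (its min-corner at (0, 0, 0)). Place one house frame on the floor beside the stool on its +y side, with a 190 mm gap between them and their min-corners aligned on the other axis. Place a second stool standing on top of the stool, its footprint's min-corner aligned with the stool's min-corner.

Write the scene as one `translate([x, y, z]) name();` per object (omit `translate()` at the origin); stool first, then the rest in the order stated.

stool();
translate([0, 502, 0]) house_frame();
translate([0, 0, 397]) stool_2();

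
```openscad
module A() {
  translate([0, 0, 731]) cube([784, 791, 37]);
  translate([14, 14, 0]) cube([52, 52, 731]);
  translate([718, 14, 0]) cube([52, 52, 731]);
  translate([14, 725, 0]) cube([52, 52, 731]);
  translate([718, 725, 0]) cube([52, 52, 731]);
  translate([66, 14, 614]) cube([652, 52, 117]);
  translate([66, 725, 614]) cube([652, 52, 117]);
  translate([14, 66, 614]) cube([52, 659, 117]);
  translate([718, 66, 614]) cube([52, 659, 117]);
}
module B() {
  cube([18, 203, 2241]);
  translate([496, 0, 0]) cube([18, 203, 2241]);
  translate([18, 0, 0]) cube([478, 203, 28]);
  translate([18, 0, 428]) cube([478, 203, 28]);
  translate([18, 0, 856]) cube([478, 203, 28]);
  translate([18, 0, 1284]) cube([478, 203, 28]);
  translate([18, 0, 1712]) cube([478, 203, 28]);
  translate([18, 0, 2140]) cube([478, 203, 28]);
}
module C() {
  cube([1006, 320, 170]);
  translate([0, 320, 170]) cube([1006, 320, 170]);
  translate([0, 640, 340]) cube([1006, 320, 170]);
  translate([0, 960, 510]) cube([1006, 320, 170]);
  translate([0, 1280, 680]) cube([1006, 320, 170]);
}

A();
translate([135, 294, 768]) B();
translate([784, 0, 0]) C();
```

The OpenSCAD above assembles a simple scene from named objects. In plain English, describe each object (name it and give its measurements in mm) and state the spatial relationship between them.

A is a rectangular dining table. The top is 784×791×37 mm with its upper surface at z = 768 mm. It stands on four 52×52 mm square legs, each inset 14 mm from the nearest pair of top edges, running from the floor to the underside of the top. Four apron rails, 52 mm thick and 117 mm tall, run between adjacent legs with their top edges flush with the underside of the top and their outer faces flush with the legs' outer faces.

B is a bookshelf 514 mm wide overall, 203 mm deep and 2241 mm tall. The two sides are 18 mm thick vertical panels. 6 horizontal shelves of 28 mm thickness span between the inner faces of the sides; the lowest shelf sits on the floor and shelves are stacked with a clear vertical gap of 400 mm between each pair.

C is a run of 5 identical solid stair steps. Each tread is 1006×320 mm and each step block is 170 mm high. Step 1 rests on the floor; step k is offset from step 1 by (k−1)×320 mm in y and (k−1)×170 mm in z.

The bookshelf is on top of the table, centred. The staircase is against the table's +x side, with their −y faces flush.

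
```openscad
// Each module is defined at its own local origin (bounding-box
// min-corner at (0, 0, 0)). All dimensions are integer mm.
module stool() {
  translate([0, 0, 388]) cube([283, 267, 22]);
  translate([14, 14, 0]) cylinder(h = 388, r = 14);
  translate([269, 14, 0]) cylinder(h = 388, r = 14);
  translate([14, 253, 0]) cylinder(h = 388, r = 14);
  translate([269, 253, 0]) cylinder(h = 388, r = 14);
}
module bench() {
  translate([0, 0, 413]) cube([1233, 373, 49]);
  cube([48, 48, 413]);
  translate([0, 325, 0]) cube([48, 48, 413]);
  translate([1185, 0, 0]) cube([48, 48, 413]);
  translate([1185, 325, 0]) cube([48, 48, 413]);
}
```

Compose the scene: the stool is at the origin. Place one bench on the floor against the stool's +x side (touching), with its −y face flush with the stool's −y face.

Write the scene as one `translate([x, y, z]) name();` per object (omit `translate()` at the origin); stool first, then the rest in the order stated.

stool();
translate([283, 0, 0]) bench();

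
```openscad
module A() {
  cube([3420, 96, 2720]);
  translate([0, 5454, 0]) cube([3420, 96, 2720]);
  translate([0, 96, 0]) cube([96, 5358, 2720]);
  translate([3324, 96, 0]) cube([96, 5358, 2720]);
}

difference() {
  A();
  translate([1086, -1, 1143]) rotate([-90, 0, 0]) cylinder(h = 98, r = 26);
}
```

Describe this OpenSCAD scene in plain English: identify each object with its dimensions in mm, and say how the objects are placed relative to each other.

A is the wall frame of a small rectangular building: four walls, each 2720 mm tall and 96 mm thick, enclosing a footprint 3420 mm (x) by 5550 mm (y) outside-to-outside, with no floor or roof. The front and back walls (the −y and +y sides) span the full width; the two side walls fit between them.

The house frame has a circular hole of radius 26 mm through its front wall, centred at (x = 1086, z = 1143).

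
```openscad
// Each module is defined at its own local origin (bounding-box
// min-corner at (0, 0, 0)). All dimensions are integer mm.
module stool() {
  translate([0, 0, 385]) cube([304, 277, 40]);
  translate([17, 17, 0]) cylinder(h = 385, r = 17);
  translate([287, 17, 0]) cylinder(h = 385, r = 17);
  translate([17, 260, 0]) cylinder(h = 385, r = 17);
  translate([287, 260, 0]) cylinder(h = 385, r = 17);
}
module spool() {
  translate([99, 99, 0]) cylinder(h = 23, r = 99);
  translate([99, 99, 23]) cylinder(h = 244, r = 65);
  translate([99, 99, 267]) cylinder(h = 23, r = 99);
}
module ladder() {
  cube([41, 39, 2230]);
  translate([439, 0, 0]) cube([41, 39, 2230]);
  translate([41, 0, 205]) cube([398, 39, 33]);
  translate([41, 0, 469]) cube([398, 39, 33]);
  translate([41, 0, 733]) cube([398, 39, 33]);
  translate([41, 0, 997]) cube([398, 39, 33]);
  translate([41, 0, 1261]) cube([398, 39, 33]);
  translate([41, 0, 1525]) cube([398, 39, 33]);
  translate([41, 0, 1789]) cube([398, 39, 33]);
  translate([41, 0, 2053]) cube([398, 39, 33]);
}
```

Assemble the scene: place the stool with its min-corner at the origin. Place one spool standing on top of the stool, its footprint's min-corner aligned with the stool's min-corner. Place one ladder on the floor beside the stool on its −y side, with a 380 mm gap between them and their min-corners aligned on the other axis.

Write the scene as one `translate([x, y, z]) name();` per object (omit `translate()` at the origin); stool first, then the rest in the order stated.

stool();
translate([0, 0, 425]) spool();
translate([0, -419, 0]) ladder();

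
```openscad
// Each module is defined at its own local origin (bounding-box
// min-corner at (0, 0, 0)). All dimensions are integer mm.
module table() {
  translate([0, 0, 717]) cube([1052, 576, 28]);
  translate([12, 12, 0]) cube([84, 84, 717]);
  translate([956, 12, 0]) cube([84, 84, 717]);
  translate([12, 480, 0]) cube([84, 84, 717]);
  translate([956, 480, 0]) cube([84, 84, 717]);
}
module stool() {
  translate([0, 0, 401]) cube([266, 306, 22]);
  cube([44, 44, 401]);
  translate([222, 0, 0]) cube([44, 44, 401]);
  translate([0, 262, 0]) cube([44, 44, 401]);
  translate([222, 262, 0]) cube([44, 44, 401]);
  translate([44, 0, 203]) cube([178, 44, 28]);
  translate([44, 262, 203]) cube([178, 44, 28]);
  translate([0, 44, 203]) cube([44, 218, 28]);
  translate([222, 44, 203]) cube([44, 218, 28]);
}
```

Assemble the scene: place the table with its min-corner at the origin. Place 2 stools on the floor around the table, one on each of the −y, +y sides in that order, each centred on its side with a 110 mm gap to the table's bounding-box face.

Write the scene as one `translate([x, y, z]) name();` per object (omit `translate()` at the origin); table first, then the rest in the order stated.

table();
translate([393, -416, 0]) stool();
translate([393, 686, 0]) stool();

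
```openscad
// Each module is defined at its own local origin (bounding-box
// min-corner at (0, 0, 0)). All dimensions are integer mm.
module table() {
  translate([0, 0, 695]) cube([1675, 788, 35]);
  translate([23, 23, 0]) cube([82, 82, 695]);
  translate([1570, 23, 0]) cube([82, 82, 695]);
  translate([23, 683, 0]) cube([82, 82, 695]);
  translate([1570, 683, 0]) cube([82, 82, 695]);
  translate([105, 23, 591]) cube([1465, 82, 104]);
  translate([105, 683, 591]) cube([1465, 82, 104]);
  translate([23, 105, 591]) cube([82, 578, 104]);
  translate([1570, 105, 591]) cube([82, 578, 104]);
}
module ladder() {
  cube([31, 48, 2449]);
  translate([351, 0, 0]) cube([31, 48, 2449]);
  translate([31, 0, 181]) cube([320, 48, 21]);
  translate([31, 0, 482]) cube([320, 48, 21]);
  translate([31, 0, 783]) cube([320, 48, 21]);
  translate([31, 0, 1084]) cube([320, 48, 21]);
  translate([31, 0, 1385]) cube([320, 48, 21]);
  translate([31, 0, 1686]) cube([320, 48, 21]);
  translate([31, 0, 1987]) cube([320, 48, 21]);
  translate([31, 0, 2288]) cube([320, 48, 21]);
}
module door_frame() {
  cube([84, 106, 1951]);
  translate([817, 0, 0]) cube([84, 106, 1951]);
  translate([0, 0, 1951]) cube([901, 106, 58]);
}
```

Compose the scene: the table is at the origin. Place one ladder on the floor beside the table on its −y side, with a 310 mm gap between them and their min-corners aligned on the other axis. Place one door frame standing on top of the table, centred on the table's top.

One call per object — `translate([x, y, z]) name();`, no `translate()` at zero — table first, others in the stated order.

table();
translate([0, -358, 0]) ladder();
translate([387, 341, 730]) door_frame();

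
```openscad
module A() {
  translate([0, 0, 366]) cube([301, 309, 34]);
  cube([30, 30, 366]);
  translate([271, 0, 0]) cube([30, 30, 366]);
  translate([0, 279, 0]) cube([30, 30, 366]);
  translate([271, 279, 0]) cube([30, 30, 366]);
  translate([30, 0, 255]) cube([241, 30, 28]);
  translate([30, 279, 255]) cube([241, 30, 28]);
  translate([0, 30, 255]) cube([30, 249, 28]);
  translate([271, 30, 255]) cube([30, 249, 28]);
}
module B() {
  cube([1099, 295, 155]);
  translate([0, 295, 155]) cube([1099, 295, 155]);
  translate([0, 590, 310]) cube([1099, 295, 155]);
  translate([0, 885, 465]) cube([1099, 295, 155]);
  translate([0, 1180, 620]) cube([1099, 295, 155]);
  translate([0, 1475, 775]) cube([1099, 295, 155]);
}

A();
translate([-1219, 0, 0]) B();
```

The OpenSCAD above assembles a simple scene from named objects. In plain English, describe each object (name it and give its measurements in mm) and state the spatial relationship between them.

A is a four-legged stool. The seat is a 301×309×34 mm slab whose top surface is at z = 400 mm; four square legs, each 30×30 mm in cross-section, run from the floor (z = 0) to the underside of the seat, each flush with a corner of the seat. Four stretchers, 30 mm wide and 28 mm tall, connect adjacent legs with their undersides at z = 255 mm, each running between the inner faces of the legs it joins and aligned with the legs' outer faces on the other axis.

B is a straight staircase of 6 solid steps. Each step is 1099 mm wide (x), 295 mm deep (y, the going) and 155 mm tall (the rise). The first step rests on the floor; each subsequent step sits one going further in +y and one rise higher in +z, directly behind and above the previous step with no overlap.

The staircase is on the floor beside the stool on its −x side.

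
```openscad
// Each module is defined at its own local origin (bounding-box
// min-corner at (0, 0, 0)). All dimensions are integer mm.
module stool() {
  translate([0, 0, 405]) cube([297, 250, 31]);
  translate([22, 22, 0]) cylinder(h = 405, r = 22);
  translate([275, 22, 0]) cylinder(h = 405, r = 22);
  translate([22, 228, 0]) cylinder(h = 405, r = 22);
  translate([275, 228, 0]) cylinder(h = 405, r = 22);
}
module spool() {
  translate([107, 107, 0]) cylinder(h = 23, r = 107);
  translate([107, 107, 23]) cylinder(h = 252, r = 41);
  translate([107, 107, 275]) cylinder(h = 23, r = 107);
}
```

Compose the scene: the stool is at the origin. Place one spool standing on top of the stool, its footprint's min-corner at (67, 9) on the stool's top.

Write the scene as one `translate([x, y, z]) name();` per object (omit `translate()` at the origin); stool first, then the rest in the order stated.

stool();
translate([67, 9, 436]) spool();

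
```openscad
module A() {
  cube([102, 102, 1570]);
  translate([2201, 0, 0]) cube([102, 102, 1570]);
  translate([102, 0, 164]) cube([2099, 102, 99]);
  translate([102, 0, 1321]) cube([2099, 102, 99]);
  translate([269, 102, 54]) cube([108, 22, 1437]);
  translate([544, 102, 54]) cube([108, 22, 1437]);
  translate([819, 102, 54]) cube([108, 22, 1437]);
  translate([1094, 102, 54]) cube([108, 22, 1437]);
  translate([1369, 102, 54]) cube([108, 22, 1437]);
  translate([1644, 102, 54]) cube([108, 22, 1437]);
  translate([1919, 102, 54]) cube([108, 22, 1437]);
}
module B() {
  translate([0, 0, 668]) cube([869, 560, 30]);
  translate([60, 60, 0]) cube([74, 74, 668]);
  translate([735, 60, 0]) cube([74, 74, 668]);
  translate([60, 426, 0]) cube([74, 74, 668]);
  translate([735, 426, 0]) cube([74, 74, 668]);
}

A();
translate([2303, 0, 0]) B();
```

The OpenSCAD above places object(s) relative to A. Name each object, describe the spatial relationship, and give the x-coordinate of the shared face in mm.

The fence section's +x face and the table's −x face are both at x = 2303 mm.

A is a fence section. B is a table. The table is against the fence section's +x side, with their −y faces flush. The x-coordinate of the shared face is 2303 mm.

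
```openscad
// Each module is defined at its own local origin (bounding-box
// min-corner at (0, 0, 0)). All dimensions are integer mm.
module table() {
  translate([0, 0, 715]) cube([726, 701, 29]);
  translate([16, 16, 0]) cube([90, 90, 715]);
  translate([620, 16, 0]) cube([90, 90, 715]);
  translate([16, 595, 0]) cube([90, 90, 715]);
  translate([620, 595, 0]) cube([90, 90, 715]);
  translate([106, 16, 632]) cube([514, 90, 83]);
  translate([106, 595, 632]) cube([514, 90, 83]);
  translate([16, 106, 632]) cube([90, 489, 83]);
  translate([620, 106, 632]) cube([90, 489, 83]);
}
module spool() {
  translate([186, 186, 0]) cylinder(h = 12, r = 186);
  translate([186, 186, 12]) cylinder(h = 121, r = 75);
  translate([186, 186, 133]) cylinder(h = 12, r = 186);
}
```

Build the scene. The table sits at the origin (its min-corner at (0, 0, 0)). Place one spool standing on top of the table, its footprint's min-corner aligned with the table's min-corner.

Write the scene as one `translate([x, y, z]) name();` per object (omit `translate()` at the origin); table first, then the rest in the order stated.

table();
translate([0, 0, 744]) spool();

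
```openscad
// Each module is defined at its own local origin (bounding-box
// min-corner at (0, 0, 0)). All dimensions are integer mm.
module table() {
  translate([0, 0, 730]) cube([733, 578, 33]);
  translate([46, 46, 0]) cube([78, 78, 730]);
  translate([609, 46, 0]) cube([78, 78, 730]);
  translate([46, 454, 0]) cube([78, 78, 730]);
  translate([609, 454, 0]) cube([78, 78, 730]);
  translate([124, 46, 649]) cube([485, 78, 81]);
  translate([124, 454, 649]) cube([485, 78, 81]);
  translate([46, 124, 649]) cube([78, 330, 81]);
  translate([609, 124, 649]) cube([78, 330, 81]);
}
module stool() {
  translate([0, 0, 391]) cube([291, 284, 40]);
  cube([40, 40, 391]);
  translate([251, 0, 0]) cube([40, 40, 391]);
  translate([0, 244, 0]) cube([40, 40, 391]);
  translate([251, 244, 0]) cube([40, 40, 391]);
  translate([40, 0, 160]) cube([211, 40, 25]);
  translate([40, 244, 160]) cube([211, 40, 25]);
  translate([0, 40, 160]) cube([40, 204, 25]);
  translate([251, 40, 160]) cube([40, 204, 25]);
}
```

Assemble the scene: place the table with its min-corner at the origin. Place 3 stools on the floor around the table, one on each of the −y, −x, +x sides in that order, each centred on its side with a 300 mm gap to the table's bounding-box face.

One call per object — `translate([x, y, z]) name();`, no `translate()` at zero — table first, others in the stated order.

table();
translate([221, -584, 0]) stool();
translate([-591, 147, 0]) stool();
translate([1033, 147, 0]) stool();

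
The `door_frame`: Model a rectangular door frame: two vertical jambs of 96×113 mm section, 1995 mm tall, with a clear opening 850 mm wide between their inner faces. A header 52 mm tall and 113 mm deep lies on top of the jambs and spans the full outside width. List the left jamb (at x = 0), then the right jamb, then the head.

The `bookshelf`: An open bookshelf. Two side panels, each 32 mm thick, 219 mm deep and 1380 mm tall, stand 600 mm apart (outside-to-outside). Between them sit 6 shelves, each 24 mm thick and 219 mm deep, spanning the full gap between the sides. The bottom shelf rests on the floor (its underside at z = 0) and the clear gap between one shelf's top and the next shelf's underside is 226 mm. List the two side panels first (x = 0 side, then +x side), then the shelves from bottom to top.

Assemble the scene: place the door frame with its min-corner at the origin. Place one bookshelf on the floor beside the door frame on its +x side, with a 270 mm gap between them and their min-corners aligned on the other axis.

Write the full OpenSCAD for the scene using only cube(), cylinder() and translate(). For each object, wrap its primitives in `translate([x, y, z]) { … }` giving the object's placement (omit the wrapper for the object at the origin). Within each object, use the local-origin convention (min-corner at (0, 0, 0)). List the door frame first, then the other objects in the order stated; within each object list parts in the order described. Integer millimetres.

cube([96, 113, 1995]);
translate([946, 0, 0]) cube([96, 113, 1995]);
translate([0, 0, 1995]) cube([1042, 113, 52]);
translate([1312, 0, 0]) {
  cube([32, 219, 1380]);
  translate([568, 0, 0]) cube([32, 219, 1380]);
  translate([32, 0, 0]) cube([536, 219, 24]);
  translate([32, 0, 250]) cube([536, 219, 24]);
  translate([32, 0, 500]) cube([536, 219, 24]);
  translate([32, 0, 750]) cube([536, 219, 24]);
  translate([32, 0, 1000]) cube([536, 219, 24]);
  translate([32, 0, 1250]) cube([536, 219, 24]);
}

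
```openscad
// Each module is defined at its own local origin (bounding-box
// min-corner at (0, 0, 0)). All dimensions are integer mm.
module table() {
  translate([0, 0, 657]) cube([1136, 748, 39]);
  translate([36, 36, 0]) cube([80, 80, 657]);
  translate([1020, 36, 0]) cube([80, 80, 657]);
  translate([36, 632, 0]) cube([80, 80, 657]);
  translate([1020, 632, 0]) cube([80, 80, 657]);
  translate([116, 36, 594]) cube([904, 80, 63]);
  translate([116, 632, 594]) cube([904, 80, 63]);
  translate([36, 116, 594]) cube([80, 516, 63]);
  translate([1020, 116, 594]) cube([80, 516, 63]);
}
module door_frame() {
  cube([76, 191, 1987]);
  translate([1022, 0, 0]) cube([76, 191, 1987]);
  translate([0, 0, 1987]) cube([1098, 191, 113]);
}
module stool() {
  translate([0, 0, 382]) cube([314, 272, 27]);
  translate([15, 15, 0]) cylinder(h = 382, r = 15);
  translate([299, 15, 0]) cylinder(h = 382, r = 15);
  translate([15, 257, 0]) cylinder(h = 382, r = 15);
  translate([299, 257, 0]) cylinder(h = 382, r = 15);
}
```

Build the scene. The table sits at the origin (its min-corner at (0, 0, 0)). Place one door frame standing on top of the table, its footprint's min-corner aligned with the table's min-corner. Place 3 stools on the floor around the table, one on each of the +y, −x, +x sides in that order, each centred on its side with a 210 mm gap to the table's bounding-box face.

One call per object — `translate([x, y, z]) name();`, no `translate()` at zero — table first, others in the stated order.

table();
translate([0, 0, 696]) door_frame();
translate([411, 958, 0]) stool();
translate([-524, 238, 0]) stool();
translate([1346, 238, 0]) stool();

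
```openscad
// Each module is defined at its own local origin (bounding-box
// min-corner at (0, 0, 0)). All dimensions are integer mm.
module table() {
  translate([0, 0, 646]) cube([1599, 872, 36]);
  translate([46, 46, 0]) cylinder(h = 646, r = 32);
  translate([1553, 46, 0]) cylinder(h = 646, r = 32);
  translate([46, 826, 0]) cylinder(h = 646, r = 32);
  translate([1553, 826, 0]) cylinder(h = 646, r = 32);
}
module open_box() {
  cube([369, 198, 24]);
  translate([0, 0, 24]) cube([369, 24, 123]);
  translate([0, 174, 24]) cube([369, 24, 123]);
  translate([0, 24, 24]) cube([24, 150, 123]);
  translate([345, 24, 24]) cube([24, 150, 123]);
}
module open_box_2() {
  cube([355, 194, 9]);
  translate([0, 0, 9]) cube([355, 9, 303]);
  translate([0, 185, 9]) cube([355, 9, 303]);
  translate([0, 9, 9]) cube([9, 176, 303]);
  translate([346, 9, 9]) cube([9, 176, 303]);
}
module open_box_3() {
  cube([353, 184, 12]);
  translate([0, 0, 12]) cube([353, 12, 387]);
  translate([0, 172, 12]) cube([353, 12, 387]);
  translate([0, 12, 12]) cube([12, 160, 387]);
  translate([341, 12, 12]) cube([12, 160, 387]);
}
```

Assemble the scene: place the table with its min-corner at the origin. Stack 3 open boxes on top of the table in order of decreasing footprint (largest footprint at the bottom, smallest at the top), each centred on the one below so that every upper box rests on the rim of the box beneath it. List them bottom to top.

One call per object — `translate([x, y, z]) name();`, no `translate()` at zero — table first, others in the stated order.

table();
translate([615, 337, 682]) open_box();
translate([622, 339, 829]) open_box_2();
translate([623, 344, 1141]) open_box_3();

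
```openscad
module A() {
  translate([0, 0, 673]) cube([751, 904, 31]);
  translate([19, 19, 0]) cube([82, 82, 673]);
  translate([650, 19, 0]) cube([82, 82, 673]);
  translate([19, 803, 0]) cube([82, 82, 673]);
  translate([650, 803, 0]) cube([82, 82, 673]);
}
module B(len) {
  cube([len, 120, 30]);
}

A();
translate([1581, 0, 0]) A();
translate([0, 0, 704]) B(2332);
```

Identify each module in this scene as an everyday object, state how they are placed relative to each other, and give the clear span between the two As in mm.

A is a table. B is a beam. A beam spans the tops of two tables. The clear span between the two tables is 830 mm.

Second table starts at x = 1581; first ends at x = 751; clear span = 1581 − 751 = 830 mm.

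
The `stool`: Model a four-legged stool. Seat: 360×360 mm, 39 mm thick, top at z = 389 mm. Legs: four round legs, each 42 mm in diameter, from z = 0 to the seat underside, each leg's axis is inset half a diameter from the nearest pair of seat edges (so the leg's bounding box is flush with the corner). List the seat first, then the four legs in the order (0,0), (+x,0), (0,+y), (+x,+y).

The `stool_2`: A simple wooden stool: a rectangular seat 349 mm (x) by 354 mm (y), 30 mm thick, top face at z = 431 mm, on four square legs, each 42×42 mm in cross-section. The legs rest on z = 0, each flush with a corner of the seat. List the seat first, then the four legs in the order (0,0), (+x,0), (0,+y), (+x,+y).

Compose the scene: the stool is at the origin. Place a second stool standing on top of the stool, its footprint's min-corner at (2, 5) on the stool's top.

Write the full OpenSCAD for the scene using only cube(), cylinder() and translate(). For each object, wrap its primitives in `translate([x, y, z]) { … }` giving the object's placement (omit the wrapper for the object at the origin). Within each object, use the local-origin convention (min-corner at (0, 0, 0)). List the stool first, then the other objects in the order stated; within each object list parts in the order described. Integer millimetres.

translate([0, 0, 350]) cube([360, 360, 39]);
translate([21, 21, 0]) cylinder(h = 350, r = 21);
translate([339, 21, 0]) cylinder(h = 350, r = 21);
translate([21, 339, 0]) cylinder(h = 350, r = 21);
translate([339, 339, 0]) cylinder(h = 350, r = 21);
translate([2, 5, 389]) {
  translate([0, 0, 401]) cube([349, 354, 30]);
  cube([42, 42, 401]);
  translate([307, 0, 0]) cube([42, 42, 401]);
  translate([0, 312, 0]) cube([42, 42, 401]);
  translate([307, 312, 0]) cube([42, 42, 401]);
}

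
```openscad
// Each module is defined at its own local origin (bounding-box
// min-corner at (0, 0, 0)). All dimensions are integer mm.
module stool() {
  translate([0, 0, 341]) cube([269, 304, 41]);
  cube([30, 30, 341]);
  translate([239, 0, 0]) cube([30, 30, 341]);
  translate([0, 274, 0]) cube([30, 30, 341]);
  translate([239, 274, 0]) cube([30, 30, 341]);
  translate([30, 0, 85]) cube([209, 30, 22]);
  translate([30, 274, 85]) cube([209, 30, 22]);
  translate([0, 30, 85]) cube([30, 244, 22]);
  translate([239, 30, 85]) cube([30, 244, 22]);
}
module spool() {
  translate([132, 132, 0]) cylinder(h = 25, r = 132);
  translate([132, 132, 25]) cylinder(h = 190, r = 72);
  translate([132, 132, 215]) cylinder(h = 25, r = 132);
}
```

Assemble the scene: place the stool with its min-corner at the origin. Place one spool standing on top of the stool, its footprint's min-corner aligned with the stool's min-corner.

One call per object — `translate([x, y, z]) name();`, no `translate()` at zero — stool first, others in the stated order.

stool();
translate([0, 0, 382]) spool();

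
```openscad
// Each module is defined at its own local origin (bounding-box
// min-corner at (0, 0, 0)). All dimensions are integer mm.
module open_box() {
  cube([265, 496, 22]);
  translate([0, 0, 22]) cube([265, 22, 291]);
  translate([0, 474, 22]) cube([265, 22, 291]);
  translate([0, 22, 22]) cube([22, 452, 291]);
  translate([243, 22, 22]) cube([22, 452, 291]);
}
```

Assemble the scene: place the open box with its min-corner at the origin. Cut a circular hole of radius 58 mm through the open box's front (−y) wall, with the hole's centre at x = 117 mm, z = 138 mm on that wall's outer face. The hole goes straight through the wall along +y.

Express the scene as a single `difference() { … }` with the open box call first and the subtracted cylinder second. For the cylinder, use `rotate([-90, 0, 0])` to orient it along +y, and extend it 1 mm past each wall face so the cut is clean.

difference() {
  open_box();
  translate([117, -1, 138]) rotate([-90, 0, 0]) cylinder(h = 24, r = 58);
}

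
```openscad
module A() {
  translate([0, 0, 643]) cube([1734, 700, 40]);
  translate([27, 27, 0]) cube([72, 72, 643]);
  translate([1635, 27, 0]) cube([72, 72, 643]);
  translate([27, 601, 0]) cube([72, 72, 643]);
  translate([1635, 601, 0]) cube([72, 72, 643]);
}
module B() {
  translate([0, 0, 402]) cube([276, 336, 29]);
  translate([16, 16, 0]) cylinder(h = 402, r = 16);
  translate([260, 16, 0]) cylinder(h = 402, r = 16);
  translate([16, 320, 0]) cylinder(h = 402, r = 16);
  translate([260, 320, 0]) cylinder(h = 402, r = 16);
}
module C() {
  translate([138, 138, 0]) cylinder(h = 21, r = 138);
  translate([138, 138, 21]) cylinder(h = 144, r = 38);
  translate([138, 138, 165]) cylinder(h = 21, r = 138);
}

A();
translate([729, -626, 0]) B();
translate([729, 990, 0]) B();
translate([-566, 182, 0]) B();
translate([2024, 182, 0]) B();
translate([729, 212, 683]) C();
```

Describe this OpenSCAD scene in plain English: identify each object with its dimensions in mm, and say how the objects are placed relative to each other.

A is a table: top 1734 mm (x) × 700 mm (y), 40 mm thick, upper face at z = 683 mm, on four 72×72 mm square legs, each inset 27 mm from the nearest pair of top edges, running from z = 0 to the bottom of the top.

B is a four-legged stool. The seat is a 276×336×29 mm slab whose top surface is at z = 431 mm; four round legs, each 32 mm in diameter, run from the floor (z = 0) to the underside of the seat, each leg's axis is inset half a diameter from the nearest pair of seat edges (so the leg's bounding box is flush with the corner).

C is a spool: two coaxial disc flanges of radius 138 mm and thickness 21 mm, joined by a core cylinder of radius 38 mm and height 144 mm. The lower flange rests on z = 0 and the three cylinders share a vertical axis.

Four stools sit around the table at the −y, +y, −x, +x sides. The spool is on top of the table, centred.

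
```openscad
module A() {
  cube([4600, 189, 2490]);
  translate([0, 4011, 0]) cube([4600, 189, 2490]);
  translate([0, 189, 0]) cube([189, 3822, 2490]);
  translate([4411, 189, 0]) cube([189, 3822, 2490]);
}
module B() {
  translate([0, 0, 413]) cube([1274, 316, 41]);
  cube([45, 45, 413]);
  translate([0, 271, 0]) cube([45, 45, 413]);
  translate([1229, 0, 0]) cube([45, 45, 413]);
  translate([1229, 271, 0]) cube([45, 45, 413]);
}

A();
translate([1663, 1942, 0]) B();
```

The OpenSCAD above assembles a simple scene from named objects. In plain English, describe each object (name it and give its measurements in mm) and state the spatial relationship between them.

A is a box-shaped house frame (walls only): outside footprint 4600×4200 mm, wall height 2490 mm, wall thickness 189 mm. The two y-facing walls run the full x-width; the two x-facing walls fit between the inner faces of the y-facing walls.

B is a bench: a 1274×316 mm seat slab, 41 mm thick, top at z = 454 mm, on four 45×45 mm square legs flush with the seat corners and standing on z = 0.

The bench sits inside the house frame, centred.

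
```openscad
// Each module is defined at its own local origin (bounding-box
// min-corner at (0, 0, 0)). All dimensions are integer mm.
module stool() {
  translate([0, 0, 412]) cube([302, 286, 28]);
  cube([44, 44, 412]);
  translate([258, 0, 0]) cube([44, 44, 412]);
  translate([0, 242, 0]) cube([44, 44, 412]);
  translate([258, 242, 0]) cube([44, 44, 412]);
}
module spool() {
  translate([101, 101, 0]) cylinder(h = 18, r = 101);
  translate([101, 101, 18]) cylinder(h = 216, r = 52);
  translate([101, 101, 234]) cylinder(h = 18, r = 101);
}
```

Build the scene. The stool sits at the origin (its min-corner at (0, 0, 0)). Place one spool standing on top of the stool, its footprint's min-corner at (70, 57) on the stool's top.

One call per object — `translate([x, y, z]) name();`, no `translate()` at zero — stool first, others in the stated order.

stool();
translate([70, 57, 440]) spool();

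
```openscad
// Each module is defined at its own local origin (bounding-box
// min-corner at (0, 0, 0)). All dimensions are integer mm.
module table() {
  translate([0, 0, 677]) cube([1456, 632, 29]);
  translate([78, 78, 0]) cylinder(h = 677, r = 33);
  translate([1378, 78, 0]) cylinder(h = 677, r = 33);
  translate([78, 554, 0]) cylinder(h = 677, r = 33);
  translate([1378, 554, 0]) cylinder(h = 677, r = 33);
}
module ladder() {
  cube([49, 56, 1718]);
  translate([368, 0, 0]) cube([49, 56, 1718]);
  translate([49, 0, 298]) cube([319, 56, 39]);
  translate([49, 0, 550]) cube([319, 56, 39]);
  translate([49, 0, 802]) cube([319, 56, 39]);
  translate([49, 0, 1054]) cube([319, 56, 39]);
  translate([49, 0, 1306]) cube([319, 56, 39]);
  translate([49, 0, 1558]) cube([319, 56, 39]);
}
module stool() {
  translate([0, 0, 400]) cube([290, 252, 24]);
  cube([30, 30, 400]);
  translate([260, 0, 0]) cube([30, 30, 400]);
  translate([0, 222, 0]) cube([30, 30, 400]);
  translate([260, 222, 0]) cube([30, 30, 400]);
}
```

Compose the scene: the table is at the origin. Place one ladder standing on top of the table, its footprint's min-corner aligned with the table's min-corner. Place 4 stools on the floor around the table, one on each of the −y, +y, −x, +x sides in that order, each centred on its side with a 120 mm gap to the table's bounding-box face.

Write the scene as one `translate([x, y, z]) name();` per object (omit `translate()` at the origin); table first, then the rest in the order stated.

table();
translate([0, 0, 706]) ladder();
translate([583, -372, 0]) stool();
translate([583, 752, 0]) stool();
translate([-410, 190, 0]) stool();
translate([1576, 190, 0]) stool();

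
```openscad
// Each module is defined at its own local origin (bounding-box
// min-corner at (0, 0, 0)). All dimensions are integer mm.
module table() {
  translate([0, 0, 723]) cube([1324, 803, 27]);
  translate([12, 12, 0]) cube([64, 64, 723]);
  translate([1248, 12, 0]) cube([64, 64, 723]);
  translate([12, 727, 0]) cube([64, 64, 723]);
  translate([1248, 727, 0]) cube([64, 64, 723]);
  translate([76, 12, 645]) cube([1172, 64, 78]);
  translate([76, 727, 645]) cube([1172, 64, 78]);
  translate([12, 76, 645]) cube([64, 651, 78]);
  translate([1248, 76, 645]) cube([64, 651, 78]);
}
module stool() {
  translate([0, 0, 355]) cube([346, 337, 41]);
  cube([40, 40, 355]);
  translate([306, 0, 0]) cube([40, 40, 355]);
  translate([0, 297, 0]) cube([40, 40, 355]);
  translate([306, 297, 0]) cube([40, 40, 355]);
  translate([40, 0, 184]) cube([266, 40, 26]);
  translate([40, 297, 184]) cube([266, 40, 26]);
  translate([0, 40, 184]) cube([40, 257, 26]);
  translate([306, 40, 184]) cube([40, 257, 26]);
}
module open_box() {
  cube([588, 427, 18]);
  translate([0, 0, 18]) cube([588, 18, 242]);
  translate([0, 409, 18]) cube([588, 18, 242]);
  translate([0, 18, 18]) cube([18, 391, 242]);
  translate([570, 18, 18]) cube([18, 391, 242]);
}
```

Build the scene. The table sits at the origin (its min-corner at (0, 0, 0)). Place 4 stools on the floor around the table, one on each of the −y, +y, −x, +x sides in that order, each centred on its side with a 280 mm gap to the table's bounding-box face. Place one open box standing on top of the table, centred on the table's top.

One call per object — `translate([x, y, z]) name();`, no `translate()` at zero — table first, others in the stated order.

table();
translate([489, -617, 0]) stool();
translate([489, 1083, 0]) stool();
translate([-626, 233, 0]) stool();
translate([1604, 233, 0]) stool();
translate([368, 188, 750]) open_box();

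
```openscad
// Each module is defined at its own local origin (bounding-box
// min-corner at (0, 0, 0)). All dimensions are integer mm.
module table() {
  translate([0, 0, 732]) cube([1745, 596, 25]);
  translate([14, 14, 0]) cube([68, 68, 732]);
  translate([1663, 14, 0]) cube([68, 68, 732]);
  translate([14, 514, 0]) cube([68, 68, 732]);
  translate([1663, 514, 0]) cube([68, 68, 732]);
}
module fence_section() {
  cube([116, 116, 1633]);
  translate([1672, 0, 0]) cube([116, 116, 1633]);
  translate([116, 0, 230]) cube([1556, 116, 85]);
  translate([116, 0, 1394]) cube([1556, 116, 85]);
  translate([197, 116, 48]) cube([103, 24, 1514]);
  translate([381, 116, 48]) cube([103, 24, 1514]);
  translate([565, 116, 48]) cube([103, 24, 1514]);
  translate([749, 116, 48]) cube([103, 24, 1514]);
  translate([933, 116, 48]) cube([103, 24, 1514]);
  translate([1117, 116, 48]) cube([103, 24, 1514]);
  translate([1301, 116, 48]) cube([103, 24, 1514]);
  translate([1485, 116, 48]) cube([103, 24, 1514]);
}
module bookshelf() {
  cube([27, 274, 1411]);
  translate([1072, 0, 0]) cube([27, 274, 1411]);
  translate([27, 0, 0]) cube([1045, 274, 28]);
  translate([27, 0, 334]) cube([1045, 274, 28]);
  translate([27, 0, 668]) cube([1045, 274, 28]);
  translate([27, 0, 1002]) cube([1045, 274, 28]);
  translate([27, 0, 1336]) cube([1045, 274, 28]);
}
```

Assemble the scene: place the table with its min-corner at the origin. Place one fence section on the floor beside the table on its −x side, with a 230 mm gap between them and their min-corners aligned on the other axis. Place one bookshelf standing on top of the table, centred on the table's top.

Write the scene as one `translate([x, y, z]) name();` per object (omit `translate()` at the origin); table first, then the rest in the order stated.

table();
translate([-2018, 0, 0]) fence_section();
translate([323, 161, 757]) bookshelf();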